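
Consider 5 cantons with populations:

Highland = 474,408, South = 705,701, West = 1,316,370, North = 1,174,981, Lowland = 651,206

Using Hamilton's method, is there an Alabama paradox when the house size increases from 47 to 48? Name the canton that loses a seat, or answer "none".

none

At 47 seats: Highland 5, South 8, West 14, North 13, Lowland 7.
At 48 seats: Highland 5, South 8, West 15, North 13, Lowland 7.
No canton's allocation decreased.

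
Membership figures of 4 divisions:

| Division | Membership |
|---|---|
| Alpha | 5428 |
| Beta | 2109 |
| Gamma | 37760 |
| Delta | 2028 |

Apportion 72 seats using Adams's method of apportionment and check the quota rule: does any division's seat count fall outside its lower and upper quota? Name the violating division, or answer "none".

Gamma

Standard quotas: Alpha 8.258, Beta 3.209, Gamma 57.448, Delta 3.085.
Adams allocation: Alpha 9, Beta 4, Gamma 56, Delta 3.
Gamma has quota 57.448 (lower 57, upper 58) but receives 56 — outside the quota interval.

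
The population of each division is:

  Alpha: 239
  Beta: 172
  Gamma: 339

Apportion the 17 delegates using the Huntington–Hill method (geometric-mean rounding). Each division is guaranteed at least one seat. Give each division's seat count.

With divisor 44: modified quotas Alpha 5.432, Beta 3.909, Gamma 7.705.
Geometric-mean thresholds: Alpha √(5·6)=5.477, Beta √(3·4)=3.464, Gamma √(7·8)=7.483.
Each quota rounded against its threshold gives Alpha 5, Beta 4, Gamma 8 (total 17).

Alpha=5, Beta=4, Gamma=8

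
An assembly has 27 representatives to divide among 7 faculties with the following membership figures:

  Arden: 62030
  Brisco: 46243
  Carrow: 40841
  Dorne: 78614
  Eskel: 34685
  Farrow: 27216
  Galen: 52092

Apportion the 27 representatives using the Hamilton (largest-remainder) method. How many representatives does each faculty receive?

Standard divisor: 341721 ÷ 27 ≈ 12656.333.
Standard quotas: Arden 4.9011, Brisco 3.6537, Carrow 3.2269, Dorne 6.2114, Eskel 2.7405, Farrow 2.1504, Galen 4.1159.
Lower quotas: Arden 4, Brisco 3, Carrow 3, Dorne 6, Eskel 2, Farrow 2, Galen 4 (sum 24, leaving 3 seats).
Remainders in descending order: Arden 0.9011, Eskel 0.7405, Brisco 0.6537, Carrow 0.2269, Dorne 0.2114, Farrow 0.1504, Galen 0.1159.
The surplus seats go to Arden, Eskel, Brisco.

Arden 5, Brisco 4, Carrow 3, Dorne 6, Eskel 3, Farrow 2, Galen 4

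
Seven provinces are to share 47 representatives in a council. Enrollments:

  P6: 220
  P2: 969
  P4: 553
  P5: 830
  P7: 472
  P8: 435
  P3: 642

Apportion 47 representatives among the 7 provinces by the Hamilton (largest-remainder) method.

Total 4121; standard divisor 4121/47 ≈ 87.681.
Standard quotas: P6 2.509, P2 11.051, P4 6.307, P5 9.466, P7 5.383, P8 4.961, P3 7.322.
Lower quotas: P6 2, P2 11, P4 6, P5 9, P7 5, P8 4, P3 7 (sum 44, leaving 3 seats).
Remainders in descending order: P8 0.961, P6 0.509, P5 0.466, P7 0.383, P3 0.322, P4 0.307, P2 0.051.
Largest remainders: P8, P6, P5 receive the extra seats.

P6=3, P2=11, P4=6, P5=10, P7=5, P8=5, P3=7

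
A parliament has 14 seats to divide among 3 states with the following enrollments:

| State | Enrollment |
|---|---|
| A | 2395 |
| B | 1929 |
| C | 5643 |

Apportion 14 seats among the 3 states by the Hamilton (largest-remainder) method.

A 3, B 3, C 8

Total 9967; standard divisor 9967/14 ≈ 711.929.
Standard quotas: A 3.3641, B 2.7095, C 7.9264.
Lower quotas: A 3, B 2, C 7 (sum 12, leaving 2 seats).
Remainders in descending order: C 0.9264, B 0.7095, A 0.3641.
The surplus seats go to C, B.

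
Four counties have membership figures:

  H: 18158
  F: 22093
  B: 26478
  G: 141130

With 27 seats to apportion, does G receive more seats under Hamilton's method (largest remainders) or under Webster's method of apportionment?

Webster

Hamilton: H 2, F 3, B 4, G 18.
Webster: H 2, F 3, B 3, G 19.
G gets 18 under Hamilton and 19 under Webster.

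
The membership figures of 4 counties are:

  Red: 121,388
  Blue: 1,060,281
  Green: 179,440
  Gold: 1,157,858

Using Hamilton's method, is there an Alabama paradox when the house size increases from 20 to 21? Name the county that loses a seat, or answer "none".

At 20 seats: Red 1, Blue 8, Green 2, Gold 9.
At 21 seats: Red 1, Blue 9, Green 1, Gold 10.
Green drops from 2 to 1.

Green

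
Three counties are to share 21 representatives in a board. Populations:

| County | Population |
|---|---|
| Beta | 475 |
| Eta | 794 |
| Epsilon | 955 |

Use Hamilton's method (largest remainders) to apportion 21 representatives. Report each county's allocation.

Beta 4, Eta 8, Epsilon 9

Total 2224; standard divisor 2224/21 ≈ 105.905.
Standard quotas: Beta 4.485, Eta 7.497, Epsilon 9.018.
Lower quotas: Beta 4, Eta 7, Epsilon 9 (sum 20, leaving 1 seat).
Remainders in descending order: Eta 0.497, Beta 0.485, Epsilon 0.018.
The surplus seat goes to Eta.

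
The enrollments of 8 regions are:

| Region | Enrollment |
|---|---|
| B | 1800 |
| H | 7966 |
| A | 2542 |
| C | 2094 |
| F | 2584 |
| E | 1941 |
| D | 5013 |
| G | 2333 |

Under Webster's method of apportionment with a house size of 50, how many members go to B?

Standard divisor 26273/50 ≈ 525.46; standard quotas: B 3.426, H 15.160, A 4.838, C 3.985, F 4.918, E 3.694, D 9.540, G 4.440.
Rounding to the nearest integer gives B 3, H 15, A 5, C 4, F 5, E 4, D 10, G 4 — total 50, matching the house size, so no adjustment is needed.
B receives 3.

3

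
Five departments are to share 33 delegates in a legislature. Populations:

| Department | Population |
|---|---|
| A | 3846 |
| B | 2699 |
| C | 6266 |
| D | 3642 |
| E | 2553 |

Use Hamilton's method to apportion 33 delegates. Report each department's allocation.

The standard divisor is 19006/33 ≈ 575.939.
Standard quotas: A 6.6778, B 4.6863, C 10.8796, D 6.3236, E 4.4328.
Lower quotas: A 6, B 4, C 10, D 6, E 4 (sum 30, leaving 3 seats).
Remainders in descending order: C 0.8796, B 0.6863, A 0.6778, E 0.4328, D 0.3236.
The surplus seats go to C, B, A.

A 7; B 5; C 11; D 6; E 4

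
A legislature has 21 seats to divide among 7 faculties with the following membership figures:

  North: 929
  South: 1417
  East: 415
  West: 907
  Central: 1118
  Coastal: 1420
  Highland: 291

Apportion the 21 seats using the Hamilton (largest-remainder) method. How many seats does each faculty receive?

North=3, South=4, East=1, West=3, Central=4, Coastal=5, Highland=1

The standard divisor is 6497/21 ≈ 309.381.
Standard quotas: North 3.003, South 4.580, East 1.341, West 2.932, Central 3.614, Coastal 4.590, Highland 0.941.
Lower quotas: North 3, South 4, East 1, West 2, Central 3, Coastal 4, Highland 0 (sum 17, leaving 4 seats).
Remainders in descending order: Highland 0.941, West 0.932, Central 0.614, Coastal 0.590, South 0.580, East 0.341, North 0.003.
Largest remainders: Highland, West, Central, Coastal receive the extra seats.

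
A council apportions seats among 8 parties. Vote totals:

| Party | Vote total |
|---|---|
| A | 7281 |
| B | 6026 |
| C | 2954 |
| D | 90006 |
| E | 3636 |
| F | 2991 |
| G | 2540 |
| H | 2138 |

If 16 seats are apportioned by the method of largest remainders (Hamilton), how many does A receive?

The standard divisor is 117572/16 ≈ 7348.25.
Standard quotas: A 0.9908, B 0.8201, C 0.4020, D 12.2486, E 0.4948, F 0.4070, G 0.3457, H 0.2910.
Lower quotas: A 0, B 0, C 0, D 12, E 0, F 0, G 0, H 0 (sum 12, leaving 4 seats).
Remainders in descending order: A 0.9908, B 0.8201, E 0.4948, F 0.4070, C 0.4020, G 0.3457, H 0.2910, D 0.2486.
The surplus seats go to A, B, E, F.
A receives 1.

1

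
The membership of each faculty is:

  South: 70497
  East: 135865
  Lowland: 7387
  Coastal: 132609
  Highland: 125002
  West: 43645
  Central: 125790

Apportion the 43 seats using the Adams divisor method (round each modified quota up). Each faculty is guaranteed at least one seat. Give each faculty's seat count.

Standard divisor 640795/43 ≈ 14902.209; standard quotas: South 4.731, East 9.117, Lowland 0.496, Coastal 8.899, Highland 8.388, West 2.929, Central 8.441.
Rounding up gives 5, 10, 1, 9, 9, 3, 9 = 46 seats, so the divisor must be adjusted.
With modified divisor 16100: modified quotas South 4.379, East 8.439, Lowland 0.459, Coastal 8.237, Highland 7.764, West 2.711, Central 7.813.
Rounding up: South 5, East 9, Lowland 1, Coastal 9, Highland 8, West 3, Central 8 (total 43).

South: 5, East: 9, Lowland: 1, Coastal: 9, Highland: 8, West: 3, Central: 8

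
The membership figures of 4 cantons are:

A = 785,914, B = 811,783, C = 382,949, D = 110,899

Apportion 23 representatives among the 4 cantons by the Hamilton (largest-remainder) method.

The standard divisor is 2091545/23 ≈ 90936.739.
Standard quotas: A 8.6424, B 8.9269, C 4.2112, D 1.2195.
Lower quotas: A 8, B 8, C 4, D 1 (sum 21, leaving 2 seats).
Remainders in descending order: B 0.9269, A 0.6424, D 0.2195, C 0.2112.
Largest remainders: B, A receive the extra seats.

A 9; B 9; C 4; D 1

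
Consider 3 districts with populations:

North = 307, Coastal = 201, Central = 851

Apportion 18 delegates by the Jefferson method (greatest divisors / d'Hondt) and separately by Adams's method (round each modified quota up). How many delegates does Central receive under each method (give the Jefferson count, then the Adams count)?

12 and 11

Jefferson: North 4, Coastal 2, Central 12.
Adams: North 4, Coastal 3, Central 11.
Central gets 12 under Jefferson and 11 under Adams.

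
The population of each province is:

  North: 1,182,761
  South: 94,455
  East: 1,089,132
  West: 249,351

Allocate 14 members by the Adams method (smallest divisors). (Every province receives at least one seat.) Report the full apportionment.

North: 6; South: 1; East: 5; West: 2

Standard divisor 2615699/14 ≈ 186835.643; standard quotas: North 6.330, South 0.506, East 5.829, West 1.335.
Rounding up gives 7, 1, 6, 2 = 16 seats, so the divisor must be adjusted.
With modified divisor 227200: modified quotas North 5.206, South 0.416, East 4.794, West 1.097.
Rounding up: North 6, South 1, East 5, West 2 (total 14).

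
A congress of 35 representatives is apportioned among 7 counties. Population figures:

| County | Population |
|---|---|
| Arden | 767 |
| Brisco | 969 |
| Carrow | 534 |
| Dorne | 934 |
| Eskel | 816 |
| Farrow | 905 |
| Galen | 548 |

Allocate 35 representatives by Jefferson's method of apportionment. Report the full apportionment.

Standard divisor 5473/35 ≈ 156.371; standard quotas: Arden 4.905, Brisco 6.197, Carrow 3.415, Dorne 5.973, Eskel 5.218, Farrow 5.788, Galen 3.504.
Rounding down gives 4, 6, 3, 5, 5, 5, 3 = 31 seats, so the divisor must be adjusted.
With modified divisor 138: modified quotas Arden 5.558, Brisco 7.022, Carrow 3.870, Dorne 6.768, Eskel 5.913, Farrow 6.558, Galen 3.971.
Rounding down: Arden 5, Brisco 7, Carrow 3, Dorne 6, Eskel 5, Farrow 6, Galen 3 (total 35).

Arden 5; Brisco 7; Carrow 3; Dorne 6; Eskel 5; Farrow 6; Galen 3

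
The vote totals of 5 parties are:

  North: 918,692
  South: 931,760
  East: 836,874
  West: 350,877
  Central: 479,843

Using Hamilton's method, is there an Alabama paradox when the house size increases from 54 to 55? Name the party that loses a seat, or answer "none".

West

At 54 seats: North 14, South 14, East 13, West 6, Central 7.
At 55 seats: North 14, South 15, East 13, West 5, Central 8.
West drops from 6 to 5.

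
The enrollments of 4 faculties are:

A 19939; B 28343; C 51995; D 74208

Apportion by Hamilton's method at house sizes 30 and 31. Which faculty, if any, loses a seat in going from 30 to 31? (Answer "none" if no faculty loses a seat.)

none

At 30 seats: A 3, B 5, C 9, D 13.
At 31 seats: A 4, B 5, C 9, D 13.
No faculty's allocation decreased.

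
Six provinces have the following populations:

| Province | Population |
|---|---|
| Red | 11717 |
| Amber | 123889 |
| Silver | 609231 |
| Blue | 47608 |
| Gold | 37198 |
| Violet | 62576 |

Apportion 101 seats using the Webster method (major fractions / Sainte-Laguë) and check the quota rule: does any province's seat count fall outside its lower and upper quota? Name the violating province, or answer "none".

Silver

Standard quotas: Red 1.326, Amber 14.024, Silver 68.966, Blue 5.389, Gold 4.211, Violet 7.084.
Webster allocation: Red 1, Amber 14, Silver 70, Blue 5, Gold 4, Violet 7.
Silver has quota 68.966 (lower 68, upper 69) but receives 70 — outside the quota interval.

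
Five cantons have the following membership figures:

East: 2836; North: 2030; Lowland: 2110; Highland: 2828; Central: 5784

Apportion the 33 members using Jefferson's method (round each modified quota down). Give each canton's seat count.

East 6, North 4, Lowland 4, Highland 6, Central 13

Standard divisor 15588/33 ≈ 472.364; standard quotas: East 6.004, North 4.298, Lowland 4.467, Highland 5.987, Central 12.245.
Rounding down gives 6, 4, 4, 5, 12 = 31 seats, so the divisor must be adjusted.
With modified divisor 430: modified quotas East 6.595, North 4.721, Lowland 4.907, Highland 6.577, Central 13.451.
Rounding down: East 6, North 4, Lowland 4, Highland 6, Central 13 (total 33).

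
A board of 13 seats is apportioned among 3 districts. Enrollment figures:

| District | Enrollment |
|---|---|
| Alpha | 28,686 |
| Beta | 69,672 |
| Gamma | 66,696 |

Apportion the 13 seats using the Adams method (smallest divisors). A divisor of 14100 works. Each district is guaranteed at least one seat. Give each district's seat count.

Alpha 3, Beta 5, Gamma 5

With modified divisor 14100: modified quotas Alpha 2.034, Beta 4.941, Gamma 4.730.
Rounding up: Alpha 3, Beta 5, Gamma 5 (total 13).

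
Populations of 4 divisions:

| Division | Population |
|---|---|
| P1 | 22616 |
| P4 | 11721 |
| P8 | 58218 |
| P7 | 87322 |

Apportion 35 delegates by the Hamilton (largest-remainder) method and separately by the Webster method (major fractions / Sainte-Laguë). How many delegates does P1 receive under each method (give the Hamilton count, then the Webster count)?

5 and 4

Hamilton: P1 5, P4 2, P8 11, P7 17.
Webster: P1 4, P4 2, P8 12, P7 17.
P1 gets 5 under Hamilton and 4 under Webster.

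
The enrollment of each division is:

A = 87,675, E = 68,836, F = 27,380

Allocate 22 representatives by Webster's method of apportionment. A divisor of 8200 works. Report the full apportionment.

With modified divisor 8200: modified quotas A 10.692, E 8.395, F 3.339.
Rounding to the nearest integer: A 11, E 8, F 3 (total 22).

A: 11, E: 8, F: 3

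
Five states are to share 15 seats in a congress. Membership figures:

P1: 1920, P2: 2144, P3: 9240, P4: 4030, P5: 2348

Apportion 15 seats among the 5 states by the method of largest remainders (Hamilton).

P1=1, P2=2, P3=7, P4=3, P5=2

Total 19682; standard divisor 19682/15 ≈ 1312.133.
Standard quotas: P1 1.4633, P2 1.6340, P3 7.0420, P4 3.0713, P5 1.7895.
Lower quotas: P1 1, P2 1, P3 7, P4 3, P5 1 (sum 13, leaving 2 seats).
Remainders in descending order: P5 0.7895, P2 0.6340, P1 0.4633, P4 0.0713, P3 0.0420.
Largest remainders: P5, P2 receive the extra seats.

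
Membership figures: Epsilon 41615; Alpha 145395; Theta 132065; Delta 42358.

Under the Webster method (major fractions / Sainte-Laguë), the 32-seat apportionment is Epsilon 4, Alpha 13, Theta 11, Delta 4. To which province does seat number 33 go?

Theta

Priority for the next seat is population ÷ (current seats + 0.5).
Priorities: Epsilon 9247.778, Alpha 10770.000, Theta 11483.913, Delta 9412.889.
Highest priority: Theta.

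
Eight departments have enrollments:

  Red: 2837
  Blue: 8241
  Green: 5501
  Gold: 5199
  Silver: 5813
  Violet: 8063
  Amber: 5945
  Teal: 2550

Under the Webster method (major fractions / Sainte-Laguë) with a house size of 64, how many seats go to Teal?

4

Standard divisor 44149/64 ≈ 689.828; standard quotas: Red 4.113, Blue 11.946, Green 7.974, Gold 7.537, Silver 8.427, Violet 11.688, Amber 8.618, Teal 3.697.
Rounding to the nearest integer gives 4, 12, 8, 8, 8, 12, 9, 4 = 65 seats, so the divisor must be adjusted.
With modified divisor 696: modified quotas Red 4.076, Blue 11.841, Green 7.904, Gold 7.470, Silver 8.352, Violet 11.585, Amber 8.542, Teal 3.664.
Rounding to the nearest integer: Red 4, Blue 12, Green 8, Gold 7, Silver 8, Violet 12, Amber 9, Teal 4 (total 64).
Teal receives 4.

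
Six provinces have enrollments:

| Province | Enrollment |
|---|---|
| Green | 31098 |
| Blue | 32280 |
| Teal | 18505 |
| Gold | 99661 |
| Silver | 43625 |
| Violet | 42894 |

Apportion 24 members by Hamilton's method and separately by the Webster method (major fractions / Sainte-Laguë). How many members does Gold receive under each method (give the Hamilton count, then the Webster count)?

9 and 8

Hamilton: Green 3, Blue 3, Teal 1, Gold 9, Silver 4, Violet 4.
Webster: Green 3, Blue 3, Teal 2, Gold 8, Silver 4, Violet 4.
Gold gets 9 under Hamilton and 8 under Webster.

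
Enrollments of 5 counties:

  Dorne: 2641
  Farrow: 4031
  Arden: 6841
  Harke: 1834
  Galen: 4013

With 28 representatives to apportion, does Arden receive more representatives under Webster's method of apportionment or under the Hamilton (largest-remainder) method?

Hamilton

Webster: Dorne 4, Farrow 6, Arden 9, Harke 3, Galen 6.
Hamilton: Dorne 4, Farrow 6, Arden 10, Harke 2, Galen 6.
Arden gets 9 under Webster and 10 under Hamilton.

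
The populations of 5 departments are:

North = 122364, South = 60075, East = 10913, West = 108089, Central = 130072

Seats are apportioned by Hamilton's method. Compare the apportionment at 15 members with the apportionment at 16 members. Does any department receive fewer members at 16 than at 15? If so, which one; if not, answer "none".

At 15 seats: North 4, South 2, East 0, West 4, Central 5.
At 16 seats: North 5, South 2, East 0, West 4, Central 5.
No department's allocation decreased.

none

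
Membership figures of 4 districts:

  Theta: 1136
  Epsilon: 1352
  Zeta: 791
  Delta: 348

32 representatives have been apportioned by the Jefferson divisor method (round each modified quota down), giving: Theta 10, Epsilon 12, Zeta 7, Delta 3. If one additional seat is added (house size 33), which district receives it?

Priority for the next seat is population ÷ (current seats + 1).
Priorities: Theta 103.273, Epsilon 104.000, Zeta 98.875, Delta 87.000.
Highest priority: Epsilon.

Epsilon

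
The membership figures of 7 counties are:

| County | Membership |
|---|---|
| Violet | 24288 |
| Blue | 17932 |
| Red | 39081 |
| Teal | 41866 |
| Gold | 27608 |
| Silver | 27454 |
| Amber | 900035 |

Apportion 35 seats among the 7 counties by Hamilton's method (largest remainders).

Violet=1, Blue=1, Red=1, Teal=1, Gold=1, Silver=1, Amber=29

The standard divisor is 1078264/35 ≈ 30807.543.
Standard quotas: Violet 0.7884, Blue 0.5821, Red 1.2686, Teal 1.3590, Gold 0.8961, Silver 0.8911, Amber 29.2148.
Lower quotas: Violet 0, Blue 0, Red 1, Teal 1, Gold 0, Silver 0, Amber 29 (sum 31, leaving 4 seats).
Remainders in descending order: Gold 0.8961, Silver 0.8911, Violet 0.7884, Blue 0.5821, Teal 0.3590, Red 0.2686, Amber 0.2148.
The surplus seats go to Gold, Silver, Violet, Blue.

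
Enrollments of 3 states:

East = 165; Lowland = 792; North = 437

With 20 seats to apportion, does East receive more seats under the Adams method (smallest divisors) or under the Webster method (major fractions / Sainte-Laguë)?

Adams

Adams: East 3, Lowland 11, North 6.
Webster: East 2, Lowland 12, North 6.
East gets 3 under Adams and 2 under Webster.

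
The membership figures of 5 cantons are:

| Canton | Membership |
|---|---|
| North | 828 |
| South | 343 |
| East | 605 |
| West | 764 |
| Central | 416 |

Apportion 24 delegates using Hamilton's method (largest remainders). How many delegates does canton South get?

Total 2956; standard divisor 2956/24 ≈ 123.167.
Standard quotas: North 6.723, South 2.785, East 4.912, West 6.203, Central 3.378.
Lower quotas: North 6, South 2, East 4, West 6, Central 3 (sum 21, leaving 3 seats).
Remainders in descending order: East 0.912, South 0.785, North 0.723, Central 0.378, West 0.203.
The surplus seats go to East, South, North.
South receives 3.

3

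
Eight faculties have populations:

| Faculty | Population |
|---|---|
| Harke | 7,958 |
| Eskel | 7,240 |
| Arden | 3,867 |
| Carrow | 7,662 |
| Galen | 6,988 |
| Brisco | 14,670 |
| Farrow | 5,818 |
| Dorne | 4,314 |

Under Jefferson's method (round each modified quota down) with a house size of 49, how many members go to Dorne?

Standard divisor 58517/49 ≈ 1194.224; standard quotas: Harke 6.664, Eskel 6.063, Arden 3.238, Carrow 6.416, Galen 5.851, Brisco 12.284, Farrow 4.872, Dorne 3.612.
Rounding down gives 6, 6, 3, 6, 5, 12, 4, 3 = 45 seats, so the divisor must be adjusted.
With modified divisor 1100: modified quotas Harke 7.235, Eskel 6.582, Arden 3.515, Carrow 6.965, Galen 6.353, Brisco 13.336, Farrow 5.289, Dorne 3.922.
Rounding down: Harke 7, Eskel 6, Arden 3, Carrow 6, Galen 6, Brisco 13, Farrow 5, Dorne 3 (total 49).
Dorne receives 3.

3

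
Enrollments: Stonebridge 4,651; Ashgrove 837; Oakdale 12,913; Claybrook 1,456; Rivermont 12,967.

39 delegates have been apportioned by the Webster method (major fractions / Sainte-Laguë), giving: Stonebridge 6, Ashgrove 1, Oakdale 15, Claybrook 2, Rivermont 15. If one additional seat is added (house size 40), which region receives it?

Priority for the next seat is population ÷ (current seats + 0.5).
Priorities: Stonebridge 715.538, Ashgrove 558.000, Oakdale 833.097, Claybrook 582.400, Rivermont 836.581.
Highest priority: Rivermont.

Rivermont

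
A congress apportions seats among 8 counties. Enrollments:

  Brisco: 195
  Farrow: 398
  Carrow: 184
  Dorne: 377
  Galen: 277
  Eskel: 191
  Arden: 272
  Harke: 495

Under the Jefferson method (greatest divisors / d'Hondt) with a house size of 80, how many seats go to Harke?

17

Standard divisor 2389/80 ≈ 29.863; standard quotas: Brisco 6.530, Farrow 13.328, Carrow 6.162, Dorne 12.625, Galen 9.276, Eskel 6.396, Arden 9.108, Harke 16.576.
Rounding down gives 6, 13, 6, 12, 9, 6, 9, 16 = 77 seats, so the divisor must be adjusted.
With modified divisor 28: modified quotas Brisco 6.964, Farrow 14.214, Carrow 6.571, Dorne 13.464, Galen 9.893, Eskel 6.821, Arden 9.714, Harke 17.679.
Rounding down: Brisco 6, Farrow 14, Carrow 6, Dorne 13, Galen 9, Eskel 6, Arden 9, Harke 17 (total 80).
Harke receives 17.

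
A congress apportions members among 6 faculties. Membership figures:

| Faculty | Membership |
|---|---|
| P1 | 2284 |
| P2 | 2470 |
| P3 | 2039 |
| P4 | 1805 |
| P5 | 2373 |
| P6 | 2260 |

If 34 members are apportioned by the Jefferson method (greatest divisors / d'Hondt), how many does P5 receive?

Standard divisor 13231/34 ≈ 389.147; standard quotas: P1 5.869, P2 6.347, P3 5.240, P4 4.638, P5 6.098, P6 5.808.
Rounding down gives 5, 6, 5, 4, 6, 5 = 31 seats, so the divisor must be adjusted.
With modified divisor 357: modified quotas P1 6.398, P2 6.919, P3 5.711, P4 5.056, P5 6.647, P6 6.331.
Rounding down: P1 6, P2 6, P3 5, P4 5, P5 6, P6 6 (total 34).
P5 receives 6.

6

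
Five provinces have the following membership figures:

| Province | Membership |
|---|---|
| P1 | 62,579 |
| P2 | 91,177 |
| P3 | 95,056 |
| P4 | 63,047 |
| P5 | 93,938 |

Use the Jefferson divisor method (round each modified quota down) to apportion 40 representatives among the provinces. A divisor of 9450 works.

With modified divisor 9450: modified quotas P1 6.622, P2 9.648, P3 10.059, P4 6.672, P5 9.941.
Rounding down: P1 6, P2 9, P3 10, P4 6, P5 9 (total 40).

P1 6, P2 9, P3 10, P4 6, P5 9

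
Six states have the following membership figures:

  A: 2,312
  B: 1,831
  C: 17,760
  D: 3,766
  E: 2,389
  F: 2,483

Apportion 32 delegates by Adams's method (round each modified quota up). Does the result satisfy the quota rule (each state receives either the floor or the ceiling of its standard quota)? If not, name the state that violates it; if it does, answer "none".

Standard quotas: A 2.422, B 1.918, C 18.608, D 3.946, E 2.503, F 2.602.
Adams allocation: A 3, B 2, C 17, D 4, E 3, F 3.
C has quota 18.608 (lower 18, upper 19) but receives 17 — outside the quota interval.

C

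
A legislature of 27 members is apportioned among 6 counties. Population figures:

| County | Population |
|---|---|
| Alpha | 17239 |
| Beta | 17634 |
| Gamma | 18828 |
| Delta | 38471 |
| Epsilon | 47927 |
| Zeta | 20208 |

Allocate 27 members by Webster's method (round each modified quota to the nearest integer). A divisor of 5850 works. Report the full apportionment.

Alpha 3, Beta 3, Gamma 3, Delta 7, Epsilon 8, Zeta 3

With modified divisor 5850: modified quotas Alpha 2.947, Beta 3.014, Gamma 3.218, Delta 6.576, Epsilon 8.193, Zeta 3.454.
Rounding to the nearest integer: Alpha 3, Beta 3, Gamma 3, Delta 7, Epsilon 8, Zeta 3 (total 27).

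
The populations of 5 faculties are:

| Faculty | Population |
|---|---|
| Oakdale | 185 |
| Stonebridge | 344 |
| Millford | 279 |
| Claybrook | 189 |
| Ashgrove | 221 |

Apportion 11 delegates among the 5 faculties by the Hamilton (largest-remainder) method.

Oakdale 2, Stonebridge 3, Millford 2, Claybrook 2, Ashgrove 2

Standard divisor: 1218 ÷ 11 ≈ 110.727.
Standard quotas: Oakdale 1.671, Stonebridge 3.107, Millford 2.520, Claybrook 1.707, Ashgrove 1.996.
Lower quotas: Oakdale 1, Stonebridge 3, Millford 2, Claybrook 1, Ashgrove 1 (sum 8, leaving 3 seats).
Remainders in descending order: Ashgrove 0.996, Claybrook 0.707, Oakdale 0.671, Millford 0.520, Stonebridge 0.107.
Largest remainders: Ashgrove, Claybrook, Oakdale receive the extra seats.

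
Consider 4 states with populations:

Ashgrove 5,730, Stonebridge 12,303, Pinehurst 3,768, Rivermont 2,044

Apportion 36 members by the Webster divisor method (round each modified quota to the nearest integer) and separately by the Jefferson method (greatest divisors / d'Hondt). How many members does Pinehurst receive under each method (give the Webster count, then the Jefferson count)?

Webster: Ashgrove 9, Stonebridge 18, Pinehurst 6, Rivermont 3.
Jefferson: Ashgrove 9, Stonebridge 19, Pinehurst 5, Rivermont 3.
Pinehurst gets 6 under Webster and 5 under Jefferson.

6 and 5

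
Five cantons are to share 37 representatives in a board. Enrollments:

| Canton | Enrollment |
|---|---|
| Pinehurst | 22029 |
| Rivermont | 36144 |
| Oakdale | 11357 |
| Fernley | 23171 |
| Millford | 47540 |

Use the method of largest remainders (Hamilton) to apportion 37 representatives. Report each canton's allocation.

Pinehurst 6, Rivermont 9, Oakdale 3, Fernley 6, Millford 13

Total 140241; standard divisor 140241/37 ≈ 3790.297.
Standard quotas: Pinehurst 5.8119, Rivermont 9.5359, Oakdale 2.9963, Fernley 6.1132, Millford 12.5426.
Lower quotas: Pinehurst 5, Rivermont 9, Oakdale 2, Fernley 6, Millford 12 (sum 34, leaving 3 seats).
Remainders in descending order: Oakdale 0.9963, Pinehurst 0.8119, Millford 0.5426, Rivermont 0.5359, Fernley 0.1132.
Largest remainders: Oakdale, Pinehurst, Millford receive the extra seats.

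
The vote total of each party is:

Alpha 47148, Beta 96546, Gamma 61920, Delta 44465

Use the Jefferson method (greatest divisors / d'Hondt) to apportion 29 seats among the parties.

Alpha 5, Beta 12, Gamma 7, Delta 5

Standard divisor 250079/29 ≈ 8623.414; standard quotas: Alpha 5.467, Beta 11.196, Gamma 7.180, Delta 5.156.
Rounding down gives 5, 11, 7, 5 = 28 seats, so the divisor must be adjusted.
With modified divisor 8000: modified quotas Alpha 5.894, Beta 12.068, Gamma 7.740, Delta 5.558.
Rounding down: Alpha 5, Beta 12, Gamma 7, Delta 5 (total 29).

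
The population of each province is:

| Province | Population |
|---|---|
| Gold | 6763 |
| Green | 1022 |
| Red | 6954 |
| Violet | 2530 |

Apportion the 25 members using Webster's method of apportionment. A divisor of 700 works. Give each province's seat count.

Gold=10; Green=1; Red=10; Violet=4

With modified divisor 700: modified quotas Gold 9.661, Green 1.460, Red 9.934, Violet 3.614.
Rounding to the nearest integer: Gold 10, Green 1, Red 10, Violet 4 (total 25).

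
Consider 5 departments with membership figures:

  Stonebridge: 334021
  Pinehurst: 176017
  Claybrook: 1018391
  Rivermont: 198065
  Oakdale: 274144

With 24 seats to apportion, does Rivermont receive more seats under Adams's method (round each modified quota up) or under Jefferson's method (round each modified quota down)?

Adams

Adams: Stonebridge 4, Pinehurst 2, Claybrook 12, Rivermont 3, Oakdale 3.
Jefferson: Stonebridge 4, Pinehurst 2, Claybrook 13, Rivermont 2, Oakdale 3.
Rivermont gets 3 under Adams and 2 under Jefferson.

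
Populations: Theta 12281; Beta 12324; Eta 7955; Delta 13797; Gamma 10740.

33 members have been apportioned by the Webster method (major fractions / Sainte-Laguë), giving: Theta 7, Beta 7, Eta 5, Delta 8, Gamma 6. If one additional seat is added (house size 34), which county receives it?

Gamma

Priority for the next seat is population ÷ (current seats + 0.5).
Priorities: Theta 1637.467, Beta 1643.200, Eta 1446.364, Delta 1623.176, Gamma 1652.308.
Highest priority: Gamma.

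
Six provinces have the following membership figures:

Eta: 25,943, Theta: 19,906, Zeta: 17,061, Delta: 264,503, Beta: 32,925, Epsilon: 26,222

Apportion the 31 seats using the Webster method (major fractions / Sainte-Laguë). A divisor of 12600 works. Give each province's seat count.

Eta: 2; Theta: 2; Zeta: 1; Delta: 21; Beta: 3; Epsilon: 2

With modified divisor 12600: modified quotas Eta 2.059, Theta 1.580, Zeta 1.354, Delta 20.992, Beta 2.613, Epsilon 2.081.
Rounding to the nearest integer: Eta 2, Theta 2, Zeta 1, Delta 21, Beta 3, Epsilon 2 (total 31).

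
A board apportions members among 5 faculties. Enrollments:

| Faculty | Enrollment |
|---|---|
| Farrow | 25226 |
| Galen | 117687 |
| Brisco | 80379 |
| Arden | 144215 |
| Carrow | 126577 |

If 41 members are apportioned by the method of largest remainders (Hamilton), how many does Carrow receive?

Total 494084; standard divisor 494084/41 ≈ 12050.829.
Standard quotas: Farrow 2.0933, Galen 9.7659, Brisco 6.6700, Arden 11.9672, Carrow 10.5036.
Lower quotas: Farrow 2, Galen 9, Brisco 6, Arden 11, Carrow 10 (sum 38, leaving 3 seats).
Remainders in descending order: Arden 0.9672, Galen 0.7659, Brisco 0.6700, Carrow 0.5036, Farrow 0.0933.
The surplus seats go to Arden, Galen, Brisco.
Carrow receives 10.

10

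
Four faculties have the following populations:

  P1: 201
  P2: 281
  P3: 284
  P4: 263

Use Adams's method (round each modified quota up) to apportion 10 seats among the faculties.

P1: 2; P2: 3; P3: 3; P4: 2

Standard divisor 1029/10 ≈ 102.9; standard quotas: P1 1.953, P2 2.731, P3 2.760, P4 2.556.
Rounding up gives 2, 3, 3, 3 = 11 seats, so the divisor must be adjusted.
With modified divisor 136: modified quotas P1 1.478, P2 2.066, P3 2.088, P4 1.934.
Rounding up: P1 2, P2 3, P3 3, P4 2 (total 10).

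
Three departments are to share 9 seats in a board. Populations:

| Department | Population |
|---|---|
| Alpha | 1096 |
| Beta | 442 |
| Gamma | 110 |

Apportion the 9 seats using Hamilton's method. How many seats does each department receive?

Alpha: 6, Beta: 2, Gamma: 1

Standard divisor: 1648 ÷ 9 ≈ 183.111.
Standard quotas: Alpha 5.985, Beta 2.414, Gamma 0.601.
Lower quotas: Alpha 5, Beta 2, Gamma 0 (sum 7, leaving 2 seats).
Remainders in descending order: Alpha 0.985, Gamma 0.601, Beta 0.414.
The surplus seats go to Alpha, Gamma.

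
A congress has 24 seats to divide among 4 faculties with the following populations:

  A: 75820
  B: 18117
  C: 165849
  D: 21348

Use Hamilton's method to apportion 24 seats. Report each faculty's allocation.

A 6, B 2, C 14, D 2

Standard divisor: 281134 ÷ 24 ≈ 11713.917.
Standard quotas: A 6.4726, B 1.5466, C 14.1583, D 1.8224.
Lower quotas: A 6, B 1, C 14, D 1 (sum 22, leaving 2 seats).
Remainders in descending order: D 0.8224, B 0.5466, A 0.4726, C 0.1583.
The surplus seats go to D, B.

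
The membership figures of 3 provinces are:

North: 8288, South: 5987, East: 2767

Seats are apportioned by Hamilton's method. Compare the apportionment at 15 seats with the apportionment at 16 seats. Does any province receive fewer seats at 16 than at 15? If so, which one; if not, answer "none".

At 15 seats: North 7, South 5, East 3.
At 16 seats: North 8, South 6, East 2.
East drops from 3 to 2.

East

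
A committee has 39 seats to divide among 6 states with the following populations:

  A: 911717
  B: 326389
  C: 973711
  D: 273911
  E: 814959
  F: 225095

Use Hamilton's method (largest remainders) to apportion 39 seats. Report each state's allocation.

A: 10; B: 4; C: 11; D: 3; E: 9; F: 2

Standard divisor: 3525782 ÷ 39 ≈ 90404.667.
Standard quotas: A 10.0848, B 3.6103, C 10.7706, D 3.0298, E 9.0146, F 2.4899.
Lower quotas: A 10, B 3, C 10, D 3, E 9, F 2 (sum 37, leaving 2 seats).
Remainders in descending order: C 0.7706, B 0.6103, F 0.4899, A 0.0848, D 0.0298, E 0.0146.
The surplus seats go to C, B.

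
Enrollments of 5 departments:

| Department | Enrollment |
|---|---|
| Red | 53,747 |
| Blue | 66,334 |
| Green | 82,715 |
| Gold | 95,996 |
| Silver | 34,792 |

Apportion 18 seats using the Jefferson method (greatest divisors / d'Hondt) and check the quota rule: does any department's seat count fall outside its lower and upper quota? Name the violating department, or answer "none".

none

Standard quotas: Red 2.900, Blue 3.579, Green 4.463, Gold 5.180, Silver 1.877.
Jefferson allocation: Red 3, Blue 4, Green 4, Gold 5, Silver 2.
Every allocation lies between the lower and upper quota.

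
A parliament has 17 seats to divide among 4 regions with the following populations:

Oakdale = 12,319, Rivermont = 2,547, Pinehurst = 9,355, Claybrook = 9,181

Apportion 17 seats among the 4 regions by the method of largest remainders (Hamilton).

Standard divisor: 33402 ÷ 17 ≈ 1964.824.
Standard quotas: Oakdale 6.2698, Rivermont 1.2963, Pinehurst 4.7612, Claybrook 4.6727.
Lower quotas: Oakdale 6, Rivermont 1, Pinehurst 4, Claybrook 4 (sum 15, leaving 2 seats).
Remainders in descending order: Pinehurst 0.7612, Claybrook 0.6727, Rivermont 0.2963, Oakdale 0.2698.
Largest remainders: Pinehurst, Claybrook receive the extra seats.

Oakdale 6, Rivermont 1, Pinehurst 5, Claybrook 5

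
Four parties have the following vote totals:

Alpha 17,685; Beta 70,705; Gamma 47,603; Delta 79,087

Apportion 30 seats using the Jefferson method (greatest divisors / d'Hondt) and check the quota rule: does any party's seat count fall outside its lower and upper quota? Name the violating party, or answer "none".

Standard quotas: Alpha 2.467, Beta 9.862, Gamma 6.640, Delta 11.031.
Jefferson allocation: Alpha 2, Beta 10, Gamma 7, Delta 11.
Every allocation lies between the lower and upper quota.

none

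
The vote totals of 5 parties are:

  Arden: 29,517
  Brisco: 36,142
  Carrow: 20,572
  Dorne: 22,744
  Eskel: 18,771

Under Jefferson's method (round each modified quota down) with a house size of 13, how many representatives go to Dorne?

2

Standard divisor 127746/13 ≈ 9826.615; standard quotas: Arden 3.004, Brisco 3.678, Carrow 2.093, Dorne 2.315, Eskel 1.910.
Rounding down gives 3, 3, 2, 2, 1 = 11 seats, so the divisor must be adjusted.
With modified divisor 8300: modified quotas Arden 3.556, Brisco 4.354, Carrow 2.479, Dorne 2.740, Eskel 2.262.
Rounding down: Arden 3, Brisco 4, Carrow 2, Dorne 2, Eskel 2 (total 13).
Dorne receives 2.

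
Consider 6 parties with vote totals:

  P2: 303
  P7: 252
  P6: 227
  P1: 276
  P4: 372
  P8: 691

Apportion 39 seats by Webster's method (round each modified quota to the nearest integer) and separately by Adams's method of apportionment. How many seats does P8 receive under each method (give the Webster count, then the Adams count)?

13 and 12

Webster: P2 5, P7 5, P6 4, P1 5, P4 7, P8 13.
Adams: P2 6, P7 5, P6 4, P1 5, P4 7, P8 12.
P8 gets 13 under Webster and 12 under Adams.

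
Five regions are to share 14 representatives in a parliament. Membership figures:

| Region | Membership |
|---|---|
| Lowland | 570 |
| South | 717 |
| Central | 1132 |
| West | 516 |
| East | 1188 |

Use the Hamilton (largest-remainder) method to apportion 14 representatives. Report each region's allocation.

Lowland: 2, South: 2, Central: 4, West: 2, East: 4

Standard divisor: 4123 ÷ 14 ≈ 294.5.
Standard quotas: Lowland 1.935, South 2.435, Central 3.844, West 1.752, East 4.034.
Lower quotas: Lowland 1, South 2, Central 3, West 1, East 4 (sum 11, leaving 3 seats).
Remainders in descending order: Lowland 0.935, Central 0.844, West 0.752, South 0.435, East 0.034.
Largest remainders: Lowland, Central, West receive the extra seats.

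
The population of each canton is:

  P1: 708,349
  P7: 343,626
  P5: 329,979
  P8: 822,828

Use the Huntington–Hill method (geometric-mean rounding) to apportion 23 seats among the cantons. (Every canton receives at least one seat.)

With divisor 96114: modified quotas P1 7.370, P7 3.575, P5 3.433, P8 8.561.
Geometric-mean thresholds: P1 √(7·8)=7.483, P7 √(3·4)=3.464, P5 √(3·4)=3.464, P8 √(8·9)=8.485.
Each quota rounded against its threshold gives P1 7, P7 4, P5 3, P8 9 (total 23).

P1 7; P7 4; P5 3; P8 9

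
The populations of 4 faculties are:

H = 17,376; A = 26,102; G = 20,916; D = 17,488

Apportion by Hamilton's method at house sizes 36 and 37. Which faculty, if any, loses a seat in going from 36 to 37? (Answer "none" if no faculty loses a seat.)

none

At 36 seats: H 8, A 11, G 9, D 8.
At 37 seats: H 8, A 12, G 9, D 8.
No faculty's allocation decreased.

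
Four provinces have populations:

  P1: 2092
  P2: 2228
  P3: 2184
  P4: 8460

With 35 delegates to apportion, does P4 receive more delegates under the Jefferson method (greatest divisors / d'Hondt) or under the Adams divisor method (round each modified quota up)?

Jefferson: P1 5, P2 5, P3 5, P4 20.
Adams: P1 5, P2 6, P3 5, P4 19.
P4 gets 20 under Jefferson and 19 under Adams.

Jefferson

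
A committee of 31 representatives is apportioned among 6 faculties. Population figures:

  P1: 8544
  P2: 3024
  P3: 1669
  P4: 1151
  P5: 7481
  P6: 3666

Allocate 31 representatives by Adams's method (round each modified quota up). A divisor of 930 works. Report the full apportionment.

With modified divisor 930: modified quotas P1 9.187, P2 3.252, P3 1.795, P4 1.238, P5 8.044, P6 3.942.
Rounding up: P1 10, P2 4, P3 2, P4 2, P5 9, P6 4 (total 31).

P1 10; P2 4; P3 2; P4 2; P5 9; P6 4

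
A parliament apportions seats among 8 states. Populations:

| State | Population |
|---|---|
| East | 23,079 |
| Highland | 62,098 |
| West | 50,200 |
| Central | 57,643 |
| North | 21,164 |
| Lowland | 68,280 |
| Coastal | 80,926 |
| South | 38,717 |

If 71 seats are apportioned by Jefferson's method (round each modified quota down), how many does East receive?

4

Standard divisor 402107/71 ≈ 5663.479; standard quotas: East 4.075, Highland 10.965, West 8.864, Central 10.178, North 3.737, Lowland 12.056, Coastal 14.289, South 6.836.
Rounding down gives 4, 10, 8, 10, 3, 12, 14, 6 = 67 seats, so the divisor must be adjusted.
With modified divisor 5340: modified quotas East 4.322, Highland 11.629, West 9.401, Central 10.795, North 3.963, Lowland 12.787, Coastal 15.155, South 7.250.
Rounding down: East 4, Highland 11, West 9, Central 10, North 3, Lowland 12, Coastal 15, South 7 (total 71).
East receives 4.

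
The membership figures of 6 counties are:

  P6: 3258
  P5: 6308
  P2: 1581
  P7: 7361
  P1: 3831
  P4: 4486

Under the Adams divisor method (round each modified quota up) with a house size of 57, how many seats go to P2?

4

Standard divisor 26825/57 ≈ 470.614; standard quotas: P6 6.923, P5 13.404, P2 3.359, P7 15.641, P1 8.140, P4 9.532.
Rounding up gives 7, 14, 4, 16, 9, 10 = 60 seats, so the divisor must be adjusted.
With modified divisor 495: modified quotas P6 6.582, P5 12.743, P2 3.194, P7 14.871, P1 7.739, P4 9.063.
Rounding up: P6 7, P5 13, P2 4, P7 15, P1 8, P4 10 (total 57).
P2 receives 4.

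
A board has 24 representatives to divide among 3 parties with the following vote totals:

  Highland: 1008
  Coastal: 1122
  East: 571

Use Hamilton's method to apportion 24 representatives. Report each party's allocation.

Highland 9; Coastal 10; East 5

Total 2701; standard divisor 2701/24 ≈ 112.542.
Standard quotas: Highland 8.957, Coastal 9.970, East 5.074.
Lower quotas: Highland 8, Coastal 9, East 5 (sum 22, leaving 2 seats).
Remainders in descending order: Coastal 0.970, Highland 0.957, East 0.074.
Largest remainders: Coastal, Highland receive the extra seats.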